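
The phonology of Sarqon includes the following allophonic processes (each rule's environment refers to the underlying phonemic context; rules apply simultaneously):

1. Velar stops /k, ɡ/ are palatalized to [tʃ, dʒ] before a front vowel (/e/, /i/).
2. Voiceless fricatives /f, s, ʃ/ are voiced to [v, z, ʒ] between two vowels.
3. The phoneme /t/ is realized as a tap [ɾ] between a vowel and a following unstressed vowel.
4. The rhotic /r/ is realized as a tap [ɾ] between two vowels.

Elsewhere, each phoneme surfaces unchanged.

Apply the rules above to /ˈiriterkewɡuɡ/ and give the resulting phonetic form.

/i/ stays [i].
Rule 4 applies to /r/ (between /i/ and /i/: between two vowels) → [ɾ].
/i/ — not in any rule's target class → [i].
/t/ meets the environment for rule 3 (between a vowel and a following unstressed vowel) → [ɾ].
/e/ stays [e].
/r/ (between /e/ and /k/): rule 4 targets it, but not between two vowels → unchanged [r].
/k/ (between /r/ and /e/) occurs before a front vowel → [tʃ] by rule 1.
/e/ (between /k/ and /w/) is unaffected → [e].
/w/ (between /e/ and /ɡ/) is unaffected → [w].
/ɡ/ — between /w/ and /u/; rule 1 does not apply here → [ɡ].
/u/ (between /ɡ/ and /ɡ/): no rule targets it → [u].
/ɡ/ — word-final; rule 1 does not apply here → [ɡ].

[ˈiɾiɾertʃewɡuɡ]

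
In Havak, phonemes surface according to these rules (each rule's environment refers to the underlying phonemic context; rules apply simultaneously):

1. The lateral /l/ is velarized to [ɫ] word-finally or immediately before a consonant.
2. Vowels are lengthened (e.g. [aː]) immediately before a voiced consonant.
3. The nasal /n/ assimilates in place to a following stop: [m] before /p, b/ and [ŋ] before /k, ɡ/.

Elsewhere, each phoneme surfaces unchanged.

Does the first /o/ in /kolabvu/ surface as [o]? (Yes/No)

/o/ — between /k/ and /l/, before a voiced consonant — surfaces as [oː] (rule 2).
The actual realization is [oː], not [o].

No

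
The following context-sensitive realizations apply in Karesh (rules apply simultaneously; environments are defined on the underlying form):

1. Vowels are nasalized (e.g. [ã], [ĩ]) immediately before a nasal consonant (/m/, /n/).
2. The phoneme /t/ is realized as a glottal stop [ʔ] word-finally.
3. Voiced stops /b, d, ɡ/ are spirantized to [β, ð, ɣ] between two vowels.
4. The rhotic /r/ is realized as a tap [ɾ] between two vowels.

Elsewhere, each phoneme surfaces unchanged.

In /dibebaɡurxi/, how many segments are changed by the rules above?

Segments that undergo a rule: /b/ → [β] (rule 3); /b/ → [β] (rule 3); /ɡ/ → [ɣ] (rule 3).
All other segments surface unchanged.

3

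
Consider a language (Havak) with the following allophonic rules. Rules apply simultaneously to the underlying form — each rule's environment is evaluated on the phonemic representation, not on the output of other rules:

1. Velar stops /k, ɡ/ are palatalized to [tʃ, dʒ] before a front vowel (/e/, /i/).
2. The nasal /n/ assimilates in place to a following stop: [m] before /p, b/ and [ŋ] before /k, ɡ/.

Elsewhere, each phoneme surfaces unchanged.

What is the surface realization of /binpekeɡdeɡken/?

[bimpetʃeɡdeɡtʃen]

Rule 2 applies to /n/ (between /i/ and /p/: before a labial or velar stop) → [m].
/k/ meets the environment for rule 1 (before a front vowel) → [tʃ].
/ɡ/ (between /e/ and /d/) fails the environment for rule 1, so it stays [ɡ].
/ɡ/ (between /e/ and /k/) fails the environment for rule 1, so it stays [ɡ].
Rule 1 applies to /k/ (between /ɡ/ and /e/: before a front vowel) → [tʃ].
/n/ (word-final): rule 2 targets it, but not before a labial or velar stop → unchanged [n].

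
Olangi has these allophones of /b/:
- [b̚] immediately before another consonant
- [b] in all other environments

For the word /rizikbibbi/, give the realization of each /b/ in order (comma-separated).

Occurrence 1 (position 6): no conditioning environment matches → elsewhere allophone [b].
Occurrence 2 (position 8): immediately before another consonant → [b̚].
Occurrence 3 (position 9): no conditioning environment matches → elsewhere allophone [b].

[b], [b̚], [b]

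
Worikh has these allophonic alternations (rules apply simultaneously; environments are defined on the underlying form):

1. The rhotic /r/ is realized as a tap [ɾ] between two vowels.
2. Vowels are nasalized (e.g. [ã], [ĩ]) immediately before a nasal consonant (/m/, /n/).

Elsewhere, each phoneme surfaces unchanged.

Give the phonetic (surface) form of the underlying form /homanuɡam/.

Rule 2 applies to /o/ (between /h/ and /m/: before a nasal consonant) → [õ].
Rule 2 applies to /a/ (between /m/ and /n/: before a nasal consonant) → [ã].
/u/ (between /n/ and /ɡ/): rule 2 targets it, but not before a nasal consonant → unchanged [u].
/a/ meets the environment for rule 2 (before a nasal consonant) → [ã].

[hõmãnuɡãm]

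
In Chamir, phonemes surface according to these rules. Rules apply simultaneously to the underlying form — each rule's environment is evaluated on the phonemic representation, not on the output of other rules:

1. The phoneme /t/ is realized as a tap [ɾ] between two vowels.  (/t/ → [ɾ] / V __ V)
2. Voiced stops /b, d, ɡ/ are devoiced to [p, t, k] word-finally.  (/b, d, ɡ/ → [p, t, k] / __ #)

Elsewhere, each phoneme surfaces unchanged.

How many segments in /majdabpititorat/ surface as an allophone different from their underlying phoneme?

Segments that undergo a rule: /t/ → [ɾ] (rule 1); /t/ → [ɾ] (rule 1).
All other segments surface unchanged.

2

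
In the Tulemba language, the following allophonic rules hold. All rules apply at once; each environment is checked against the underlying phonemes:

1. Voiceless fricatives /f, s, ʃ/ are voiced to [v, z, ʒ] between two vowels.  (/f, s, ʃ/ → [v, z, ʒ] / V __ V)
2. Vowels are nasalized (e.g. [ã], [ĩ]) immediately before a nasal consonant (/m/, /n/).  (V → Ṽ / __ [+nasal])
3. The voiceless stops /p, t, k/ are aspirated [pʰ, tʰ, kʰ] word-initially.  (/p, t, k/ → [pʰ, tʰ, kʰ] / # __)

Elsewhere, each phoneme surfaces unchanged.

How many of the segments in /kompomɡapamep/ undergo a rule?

Segments that undergo a rule: /k/ → [kʰ] (rule 3); /o/ → [õ] (rule 2); /o/ → [õ] (rule 2); /a/ → [ã] (rule 2).
All other segments surface unchanged.

4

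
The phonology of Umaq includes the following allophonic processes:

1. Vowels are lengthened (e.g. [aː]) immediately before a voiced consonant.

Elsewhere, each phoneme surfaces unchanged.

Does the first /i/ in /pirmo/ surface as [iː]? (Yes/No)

Yes

/i/ (between /p/ and /r/) occurs before a voiced consonant → [iː] by rule 1.
The actual realization is [iː], which matches [iː].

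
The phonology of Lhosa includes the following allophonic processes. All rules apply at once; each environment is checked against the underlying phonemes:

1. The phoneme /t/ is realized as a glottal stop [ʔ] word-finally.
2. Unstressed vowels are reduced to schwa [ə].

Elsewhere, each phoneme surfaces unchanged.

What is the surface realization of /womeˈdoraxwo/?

/w/ stays [w].
/o/ (between /w/ and /m/) occurs in an unstressed syllable → [ə] by rule 2.
/m/ stays [m].
/e/ (between /m/ and /d/) occurs in an unstressed syllable → [ə] by rule 2.
/d/ (between /e/ and /o/) is unaffected → [d].
/o/ — between /d/ and /r/; rule 2 does not apply here → [o].
/r/ (between /o/ and /a/) is unaffected → [r].
/a/ — between /r/ and /x/, in an unstressed syllable — surfaces as [ə] (rule 2).
/x/ (between /a/ and /w/): no rule targets it → [x].
/w/ stays [w].
/o/ (word-final) occurs in an unstressed syllable → [ə] by rule 2.

[wəməˈdorəxwə]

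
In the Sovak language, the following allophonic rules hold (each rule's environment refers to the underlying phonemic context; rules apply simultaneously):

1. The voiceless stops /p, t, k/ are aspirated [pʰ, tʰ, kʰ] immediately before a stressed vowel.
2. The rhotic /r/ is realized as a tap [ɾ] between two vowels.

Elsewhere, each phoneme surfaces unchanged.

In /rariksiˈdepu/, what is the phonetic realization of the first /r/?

/r/ — word-initial; rule 2 does not apply here → [r].

[r]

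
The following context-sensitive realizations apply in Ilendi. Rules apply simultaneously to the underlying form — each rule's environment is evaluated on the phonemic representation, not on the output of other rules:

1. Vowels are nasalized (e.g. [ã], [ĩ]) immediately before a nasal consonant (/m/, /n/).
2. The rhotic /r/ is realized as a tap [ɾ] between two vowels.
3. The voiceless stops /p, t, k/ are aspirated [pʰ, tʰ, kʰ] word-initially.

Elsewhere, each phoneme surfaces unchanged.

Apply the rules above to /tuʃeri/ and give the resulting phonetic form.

[tʰuʃeɾi]

/t/ — word-initial, word-initially — surfaces as [tʰ] (rule 3).
/u/ — between /t/ and /ʃ/; rule 1 does not apply here → [u].
/ʃ/ — not in any rule's target class → [ʃ].
/e/ (between /ʃ/ and /r/) is in the target of rule 1 but the environment (before a nasal consonant) is not met → [e].
/r/ — between /e/ and /i/, between two vowels — surfaces as [ɾ] (rule 2).
/i/ (word-final): rule 1 targets it, but not before a nasal consonant → unchanged [i].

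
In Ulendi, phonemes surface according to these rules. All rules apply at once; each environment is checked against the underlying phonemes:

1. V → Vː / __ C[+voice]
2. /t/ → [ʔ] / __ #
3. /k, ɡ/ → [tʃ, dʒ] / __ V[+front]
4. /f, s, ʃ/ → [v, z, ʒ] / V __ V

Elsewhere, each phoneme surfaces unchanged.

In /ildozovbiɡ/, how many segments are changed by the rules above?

Segments that undergo a rule: /i/ → [iː] (rule 1); /o/ → [oː] (rule 1); /o/ → [oː] (rule 1); /i/ → [iː] (rule 1).
All other segments surface unchanged.

4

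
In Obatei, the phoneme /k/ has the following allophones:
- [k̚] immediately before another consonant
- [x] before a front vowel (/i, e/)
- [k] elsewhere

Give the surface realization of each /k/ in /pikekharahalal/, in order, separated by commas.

[x], [k̚]

Occurrence 1 (position 3): before a front vowel (/i, e/) → [x].
Occurrence 2 (position 5): immediately before another consonant → [k̚].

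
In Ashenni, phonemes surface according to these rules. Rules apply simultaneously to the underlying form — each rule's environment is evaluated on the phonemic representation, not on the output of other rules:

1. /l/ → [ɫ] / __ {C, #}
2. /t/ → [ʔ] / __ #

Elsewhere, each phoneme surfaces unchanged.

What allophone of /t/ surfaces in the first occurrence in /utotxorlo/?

[t]

/t/ (between /u/ and /o/) is in the target of rule 2 but the environment (word-finally) is not met → [t].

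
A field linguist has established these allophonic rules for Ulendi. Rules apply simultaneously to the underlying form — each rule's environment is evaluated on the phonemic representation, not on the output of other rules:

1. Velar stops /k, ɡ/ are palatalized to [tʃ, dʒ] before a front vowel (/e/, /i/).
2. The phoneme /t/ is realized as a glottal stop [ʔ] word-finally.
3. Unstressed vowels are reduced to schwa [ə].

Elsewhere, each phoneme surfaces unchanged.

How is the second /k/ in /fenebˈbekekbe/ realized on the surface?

/k/ (between /e/ and /b/): rule 1 targets it, but not before a front vowel → unchanged [k].

[k]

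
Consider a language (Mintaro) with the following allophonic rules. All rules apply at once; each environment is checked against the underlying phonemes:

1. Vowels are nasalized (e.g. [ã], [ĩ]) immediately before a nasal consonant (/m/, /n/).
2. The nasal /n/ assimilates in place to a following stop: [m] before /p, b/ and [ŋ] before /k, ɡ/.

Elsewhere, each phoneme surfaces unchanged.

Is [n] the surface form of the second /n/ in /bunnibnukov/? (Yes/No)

/n/ — between /n/ and /i/; rule 2 does not apply here → [n].
The actual realization is [n], which matches [n].

Yes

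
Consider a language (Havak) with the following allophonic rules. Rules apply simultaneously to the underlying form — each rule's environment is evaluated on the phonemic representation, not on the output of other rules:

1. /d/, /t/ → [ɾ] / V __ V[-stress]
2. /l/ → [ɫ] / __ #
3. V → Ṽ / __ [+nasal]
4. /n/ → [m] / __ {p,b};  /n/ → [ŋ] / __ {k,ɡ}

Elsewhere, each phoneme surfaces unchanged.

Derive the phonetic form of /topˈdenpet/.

[topˈdẽmpet]

/t/ — word-initial; rule 1 does not apply here → [t].
/o/ (between /t/ and /p/) is in the target of rule 3 but the environment (before a nasal consonant) is not met → [o].
/p/ (between /o/ and /d/): no rule targets it → [p].
/d/ (between /p/ and /e/) is in the target of rule 1 but the environment (between a vowel and a following unstressed vowel) is not met → [d].
/e/ (between /d/ and /n/): before a nasal consonant, so rule 3 applies → [ẽ].
/n/ (between /e/ and /p/): before a labial or velar stop, so rule 4 applies → [m].
/p/ stays [p].
/e/ (between /p/ and /t/) fails the environment for rule 3, so it stays [e].
/t/ (word-final) fails the environment for rule 1, so it stays [t].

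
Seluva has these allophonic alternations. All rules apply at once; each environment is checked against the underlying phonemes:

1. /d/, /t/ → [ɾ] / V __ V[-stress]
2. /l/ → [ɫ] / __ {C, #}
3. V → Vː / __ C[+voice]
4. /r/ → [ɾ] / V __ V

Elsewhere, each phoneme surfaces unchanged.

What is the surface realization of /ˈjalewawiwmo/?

/j/ (word-initial): no rule targets it → [j].
/a/ (between /j/ and /l/) occurs before a voiced consonant → [aː] by rule 3.
/l/ (between /a/ and /e/) is in the target of rule 2 but the environment (word-finally or immediately before a consonant) is not met → [l].
/e/ (between /l/ and /w/) occurs before a voiced consonant → [eː] by rule 3.
/w/ — not in any rule's target class → [w].
Rule 3 applies to /a/ (between /w/ and /w/: before a voiced consonant) → [aː].
/w/ (between /a/ and /i/): no rule targets it → [w].
/i/ — between /w/ and /w/, before a voiced consonant — surfaces as [iː] (rule 3).
/w/ stays [w].
/m/ — not in any rule's target class → [m].
/o/ (word-final) is in the target of rule 3 but the environment (before a voiced consonant) is not met → [o].

[ˈjaːleːwaːwiːwmo]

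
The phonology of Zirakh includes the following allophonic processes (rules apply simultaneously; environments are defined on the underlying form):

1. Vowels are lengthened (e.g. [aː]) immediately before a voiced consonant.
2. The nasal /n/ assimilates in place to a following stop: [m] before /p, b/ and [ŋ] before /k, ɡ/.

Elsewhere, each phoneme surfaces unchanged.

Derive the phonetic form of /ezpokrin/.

[eːzpokriːn]

Rule 1 applies to /e/ (word-initial: before a voiced consonant) → [eː].
/o/ (between /p/ and /k/) fails the environment for rule 1, so it stays [o].
/i/ (between /r/ and /n/): before a voiced consonant, so rule 1 applies → [iː].
/n/ (word-final) is in the target of rule 2 but the environment (before a labial or velar stop) is not met → [n].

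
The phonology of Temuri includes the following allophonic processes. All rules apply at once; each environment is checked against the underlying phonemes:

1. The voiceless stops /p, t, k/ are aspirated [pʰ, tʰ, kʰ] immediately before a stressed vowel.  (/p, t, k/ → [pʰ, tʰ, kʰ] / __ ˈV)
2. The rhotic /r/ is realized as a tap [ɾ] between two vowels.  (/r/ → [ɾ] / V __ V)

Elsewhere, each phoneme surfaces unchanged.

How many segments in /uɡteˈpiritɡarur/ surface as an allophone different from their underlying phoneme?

Segments that undergo a rule: /p/ → [pʰ] (rule 1); /r/ → [ɾ] (rule 2); /r/ → [ɾ] (rule 2).
All other segments surface unchanged.

3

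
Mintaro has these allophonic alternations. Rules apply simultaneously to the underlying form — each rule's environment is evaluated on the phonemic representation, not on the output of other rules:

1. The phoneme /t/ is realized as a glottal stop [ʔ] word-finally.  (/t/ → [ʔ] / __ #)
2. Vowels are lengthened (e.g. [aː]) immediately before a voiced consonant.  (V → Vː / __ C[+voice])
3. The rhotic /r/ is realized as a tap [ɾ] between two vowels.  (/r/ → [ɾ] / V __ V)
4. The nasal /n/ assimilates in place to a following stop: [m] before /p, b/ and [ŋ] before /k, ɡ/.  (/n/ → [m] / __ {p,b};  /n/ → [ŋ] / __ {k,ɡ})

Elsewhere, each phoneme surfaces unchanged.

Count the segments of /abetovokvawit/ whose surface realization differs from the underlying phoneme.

4

Segments that undergo a rule: /a/ → [aː] (rule 2); /o/ → [oː] (rule 2); /a/ → [aː] (rule 2); /t/ → [ʔ] (rule 1).
All other segments surface unchanged.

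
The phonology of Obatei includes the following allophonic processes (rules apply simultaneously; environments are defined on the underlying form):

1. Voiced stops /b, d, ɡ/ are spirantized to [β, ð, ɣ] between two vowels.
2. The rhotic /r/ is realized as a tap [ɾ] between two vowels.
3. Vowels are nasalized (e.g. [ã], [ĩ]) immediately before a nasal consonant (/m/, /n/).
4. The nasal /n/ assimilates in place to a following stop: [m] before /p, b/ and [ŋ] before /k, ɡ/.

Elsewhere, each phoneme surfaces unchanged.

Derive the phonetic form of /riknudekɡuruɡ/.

[riknuðekɡuɾuɡ]

/r/ — word-initial; rule 2 does not apply here → [r].
/i/ (between /r/ and /k/) is in the target of rule 3 but the environment (before a nasal consonant) is not met → [i].
/n/ (between /k/ and /u/) is in the target of rule 4 but the environment (before a labial or velar stop) is not met → [n].
/u/ (between /n/ and /d/): rule 3 targets it, but not before a nasal consonant → unchanged [u].
/d/ meets the environment for rule 1 (between two vowels) → [ð].
/e/ (between /d/ and /k/) is in the target of rule 3 but the environment (before a nasal consonant) is not met → [e].
/ɡ/ (between /k/ and /u/) fails the environment for rule 1, so it stays [ɡ].
/u/ (between /ɡ/ and /r/) is in the target of rule 3 but the environment (before a nasal consonant) is not met → [u].
/r/ meets the environment for rule 2 (between two vowels) → [ɾ].
/u/ (between /r/ and /ɡ/): rule 3 targets it, but not before a nasal consonant → unchanged [u].
/ɡ/ (word-final) is in the target of rule 1 but the environment (between two vowels) is not met → [ɡ].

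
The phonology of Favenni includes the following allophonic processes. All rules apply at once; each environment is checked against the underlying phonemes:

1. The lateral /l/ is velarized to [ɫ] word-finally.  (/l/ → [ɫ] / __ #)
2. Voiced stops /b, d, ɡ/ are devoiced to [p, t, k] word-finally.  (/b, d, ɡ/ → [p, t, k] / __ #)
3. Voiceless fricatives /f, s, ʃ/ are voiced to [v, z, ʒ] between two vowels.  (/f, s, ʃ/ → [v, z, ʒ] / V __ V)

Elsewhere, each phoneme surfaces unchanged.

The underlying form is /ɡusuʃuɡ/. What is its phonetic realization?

[ɡuzuʒuk]

/ɡ/ — word-initial; rule 2 does not apply here → [ɡ].
/u/ (between /ɡ/ and /s/) is unaffected → [u].
/s/ (between /u/ and /u/): between two vowels, so rule 3 applies → [z].
/u/ — not in any rule's target class → [u].
/ʃ/ meets the environment for rule 3 (between two vowels) → [ʒ].
/u/ (between /ʃ/ and /ɡ/): no rule targets it → [u].
Rule 2 applies to /ɡ/ (word-final: word-finally) → [k].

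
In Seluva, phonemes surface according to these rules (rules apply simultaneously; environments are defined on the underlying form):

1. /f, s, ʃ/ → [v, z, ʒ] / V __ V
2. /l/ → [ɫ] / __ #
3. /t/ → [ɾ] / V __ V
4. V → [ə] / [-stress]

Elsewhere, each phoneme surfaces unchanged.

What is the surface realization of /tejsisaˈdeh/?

/t/ (word-initial) is in the target of rule 3 but the environment (between two vowels) is not met → [t].
/e/ (between /t/ and /j/): in an unstressed syllable, so rule 4 applies → [ə].
/j/ stays [j].
/s/ (between /j/ and /i/): rule 1 targets it, but not between two vowels → unchanged [s].
Rule 4 applies to /i/ (between /s/ and /s/: in an unstressed syllable) → [ə].
/s/ (between /i/ and /a/): between two vowels, so rule 1 applies → [z].
/a/ (between /s/ and /d/): in an unstressed syllable, so rule 4 applies → [ə].
/d/ (between /a/ and /e/): no rule targets it → [d].
/e/ — between /d/ and /h/; rule 4 does not apply here → [e].
/h/ (word-final) is unaffected → [h].

[təjsəzəˈdeh]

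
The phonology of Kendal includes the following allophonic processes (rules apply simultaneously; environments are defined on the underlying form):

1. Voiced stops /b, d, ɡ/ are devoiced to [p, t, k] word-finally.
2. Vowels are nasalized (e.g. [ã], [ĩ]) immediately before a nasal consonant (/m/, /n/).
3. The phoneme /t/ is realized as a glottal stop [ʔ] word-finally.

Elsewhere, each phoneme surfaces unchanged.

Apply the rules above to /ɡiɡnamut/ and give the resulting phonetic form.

[ɡiɡnãmuʔ]

/ɡ/ (word-initial) fails the environment for rule 1, so it stays [ɡ].
/i/ (between /ɡ/ and /ɡ/): rule 2 targets it, but not before a nasal consonant → unchanged [i].
/ɡ/ (between /i/ and /n/) fails the environment for rule 1, so it stays [ɡ].
Rule 2 applies to /a/ (between /n/ and /m/: before a nasal consonant) → [ã].
/u/ (between /m/ and /t/): rule 2 targets it, but not before a nasal consonant → unchanged [u].
/t/ meets the environment for rule 3 (word-finally) → [ʔ].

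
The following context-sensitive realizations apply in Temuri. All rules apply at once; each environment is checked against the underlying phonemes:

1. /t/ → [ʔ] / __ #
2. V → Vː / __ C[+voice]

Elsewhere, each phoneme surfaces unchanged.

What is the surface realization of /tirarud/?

/t/ (word-initial) fails the environment for rule 1, so it stays [t].
/i/ — between /t/ and /r/, before a voiced consonant — surfaces as [iː] (rule 2).
/r/ (between /i/ and /a/): no rule targets it → [r].
/a/ meets the environment for rule 2 (before a voiced consonant) → [aː].
/r/ (between /a/ and /u/): no rule targets it → [r].
/u/ (between /r/ and /d/): before a voiced consonant, so rule 2 applies → [uː].
/d/ stays [d].

[tiːraːruːd]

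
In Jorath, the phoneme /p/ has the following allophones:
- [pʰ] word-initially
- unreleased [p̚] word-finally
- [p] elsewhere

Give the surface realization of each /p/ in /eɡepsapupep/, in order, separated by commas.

[p], [p], [p], [p̚]

Occurrence 1 (position 4): no conditioning environment matches → elsewhere allophone [p].
Occurrence 2 (position 7): no conditioning environment matches → elsewhere allophone [p].
Occurrence 3 (position 9): no conditioning environment matches → elsewhere allophone [p].
Occurrence 4 (position 11): word-finally → [p̚].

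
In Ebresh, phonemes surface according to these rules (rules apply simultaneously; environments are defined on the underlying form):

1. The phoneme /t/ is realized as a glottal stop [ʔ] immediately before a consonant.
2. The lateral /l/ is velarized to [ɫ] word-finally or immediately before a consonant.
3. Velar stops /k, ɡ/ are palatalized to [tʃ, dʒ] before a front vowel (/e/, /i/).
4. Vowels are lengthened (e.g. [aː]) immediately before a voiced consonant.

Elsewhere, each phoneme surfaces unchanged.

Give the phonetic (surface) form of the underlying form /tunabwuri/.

[tuːnaːbwuːri]

/t/ (word-initial): rule 1 targets it, but not immediately before a consonant → unchanged [t].
/u/ meets the environment for rule 4 (before a voiced consonant) → [uː].
/n/ (between /u/ and /a/) is unaffected → [n].
/a/ (between /n/ and /b/): before a voiced consonant, so rule 4 applies → [aː].
/b/ (between /a/ and /w/) is unaffected → [b].
/w/ (between /b/ and /u/) is unaffected → [w].
/u/ — between /w/ and /r/, before a voiced consonant — surfaces as [uː] (rule 4).
/r/ stays [r].
/i/ (word-final): rule 4 targets it, but not before a voiced consonant → unchanged [i].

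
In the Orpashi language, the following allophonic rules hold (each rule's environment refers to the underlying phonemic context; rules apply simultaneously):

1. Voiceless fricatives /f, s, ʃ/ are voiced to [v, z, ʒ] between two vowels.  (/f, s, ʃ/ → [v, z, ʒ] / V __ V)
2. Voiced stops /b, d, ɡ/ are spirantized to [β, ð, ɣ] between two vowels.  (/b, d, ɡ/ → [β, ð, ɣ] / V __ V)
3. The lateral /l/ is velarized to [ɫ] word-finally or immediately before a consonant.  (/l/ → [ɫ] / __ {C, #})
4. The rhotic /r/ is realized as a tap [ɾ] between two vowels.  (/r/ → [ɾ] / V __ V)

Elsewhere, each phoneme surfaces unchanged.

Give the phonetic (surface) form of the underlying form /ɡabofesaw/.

/ɡ/ (word-initial) is in the target of rule 2 but the environment (between two vowels) is not met → [ɡ].
/a/ (between /ɡ/ and /b/) is unaffected → [a].
/b/ (between /a/ and /o/) occurs between two vowels → [β] by rule 2.
/o/ stays [o].
/f/ meets the environment for rule 1 (between two vowels) → [v].
/e/ stays [e].
Rule 1 applies to /s/ (between /e/ and /a/: between two vowels) → [z].
/a/ (between /s/ and /w/): no rule targets it → [a].
/w/ (word-final) is unaffected → [w].

[ɡaβovezaw]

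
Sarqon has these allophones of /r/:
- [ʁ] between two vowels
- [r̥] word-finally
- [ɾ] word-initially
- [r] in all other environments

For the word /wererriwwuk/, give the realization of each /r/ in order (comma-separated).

[ʁ], [r], [r]

Occurrence 1 (position 3): between two vowels → [ʁ].
Occurrence 2 (position 5): no conditioning environment matches → elsewhere allophone [r].
Occurrence 3 (position 6): no conditioning environment matches → elsewhere allophone [r].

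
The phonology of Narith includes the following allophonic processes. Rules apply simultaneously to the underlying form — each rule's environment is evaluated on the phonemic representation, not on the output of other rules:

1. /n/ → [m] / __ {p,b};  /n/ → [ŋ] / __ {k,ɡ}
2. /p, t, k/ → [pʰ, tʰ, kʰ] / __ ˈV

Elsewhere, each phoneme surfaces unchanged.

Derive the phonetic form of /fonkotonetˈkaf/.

[foŋkotonetˈkʰaf]

/f/ (word-initial): no rule targets it → [f].
/o/ (between /f/ and /n/): no rule targets it → [o].
/n/ (between /o/ and /k/) occurs before a labial or velar stop → [ŋ] by rule 1.
/k/ — between /n/ and /o/; rule 2 does not apply here → [k].
/o/ (between /k/ and /t/): no rule targets it → [o].
/t/ — between /o/ and /o/; rule 2 does not apply here → [t].
/o/ stays [o].
/n/ — between /o/ and /e/; rule 1 does not apply here → [n].
/e/ — not in any rule's target class → [e].
/t/ — between /e/ and /k/; rule 2 does not apply here → [t].
Rule 2 applies to /k/ (between /t/ and /a/: immediately before a stressed vowel) → [kʰ].
/a/ (between /k/ and /f/) is unaffected → [a].
/f/ stays [f].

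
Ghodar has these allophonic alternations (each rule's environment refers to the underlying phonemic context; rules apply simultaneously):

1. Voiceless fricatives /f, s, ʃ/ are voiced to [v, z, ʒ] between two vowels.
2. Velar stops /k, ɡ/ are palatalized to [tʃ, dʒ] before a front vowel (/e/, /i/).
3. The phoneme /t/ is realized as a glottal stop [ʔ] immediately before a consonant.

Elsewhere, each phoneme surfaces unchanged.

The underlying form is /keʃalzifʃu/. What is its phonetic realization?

[tʃeʒalzifʃu]

/k/ (word-initial) occurs before a front vowel → [tʃ] by rule 2.
/e/ stays [e].
/ʃ/ (between /e/ and /a/) occurs between two vowels → [ʒ] by rule 1.
/a/ — not in any rule's target class → [a].
/l/ (between /a/ and /z/): no rule targets it → [l].
/z/ stays [z].
/i/ — not in any rule's target class → [i].
/f/ — between /i/ and /ʃ/; rule 1 does not apply here → [f].
/ʃ/ (between /f/ and /u/) is in the target of rule 1 but the environment (between two vowels) is not met → [ʃ].
/u/ — not in any rule's target class → [u].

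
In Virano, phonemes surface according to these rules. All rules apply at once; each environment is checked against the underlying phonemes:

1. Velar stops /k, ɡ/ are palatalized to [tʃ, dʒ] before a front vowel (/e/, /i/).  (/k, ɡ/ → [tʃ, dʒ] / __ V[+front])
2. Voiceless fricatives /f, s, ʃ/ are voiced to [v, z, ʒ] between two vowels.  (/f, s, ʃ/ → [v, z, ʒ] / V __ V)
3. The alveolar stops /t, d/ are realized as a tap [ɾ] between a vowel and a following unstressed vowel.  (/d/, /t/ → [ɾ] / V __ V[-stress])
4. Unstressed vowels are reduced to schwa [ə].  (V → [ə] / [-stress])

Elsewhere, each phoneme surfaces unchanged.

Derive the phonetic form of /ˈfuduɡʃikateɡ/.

[ˈfuɾəɡʃəkəɾəɡ]

/f/ — word-initial; rule 2 does not apply here → [f].
/u/ — between /f/ and /d/; rule 4 does not apply here → [u].
Rule 3 applies to /d/ (between /u/ and /u/: between a vowel and a following unstressed vowel) → [ɾ].
/u/ meets the environment for rule 4 (in an unstressed syllable) → [ə].
/ɡ/ — between /u/ and /ʃ/; rule 1 does not apply here → [ɡ].
/ʃ/ (between /ɡ/ and /i/): rule 2 targets it, but not between two vowels → unchanged [ʃ].
/i/ — between /ʃ/ and /k/, in an unstressed syllable — surfaces as [ə] (rule 4).
/k/ (between /i/ and /a/): rule 1 targets it, but not before a front vowel → unchanged [k].
/a/ (between /k/ and /t/) occurs in an unstressed syllable → [ə] by rule 4.
/t/ meets the environment for rule 3 (between a vowel and a following unstressed vowel) → [ɾ].
/e/ meets the environment for rule 4 (in an unstressed syllable) → [ə].
/ɡ/ (word-final) fails the environment for rule 1, so it stays [ɡ].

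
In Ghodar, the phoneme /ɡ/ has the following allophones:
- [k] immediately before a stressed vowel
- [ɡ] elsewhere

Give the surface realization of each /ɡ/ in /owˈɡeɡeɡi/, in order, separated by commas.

Occurrence 1 (position 3): immediately before a stressed vowel → [k].
Occurrence 2 (position 5): no conditioning environment matches → elsewhere allophone [ɡ].
Occurrence 3 (position 7): no conditioning environment matches → elsewhere allophone [ɡ].

[k], [ɡ], [ɡ]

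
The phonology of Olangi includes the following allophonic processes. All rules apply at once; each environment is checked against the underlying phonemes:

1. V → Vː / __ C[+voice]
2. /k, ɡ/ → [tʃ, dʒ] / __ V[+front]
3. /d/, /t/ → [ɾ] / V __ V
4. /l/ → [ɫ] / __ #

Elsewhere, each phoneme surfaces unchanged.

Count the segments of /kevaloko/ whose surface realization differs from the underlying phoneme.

Segments that undergo a rule: /k/ → [tʃ] (rule 2); /e/ → [eː] (rule 1); /a/ → [aː] (rule 1).
All other segments surface unchanged.

3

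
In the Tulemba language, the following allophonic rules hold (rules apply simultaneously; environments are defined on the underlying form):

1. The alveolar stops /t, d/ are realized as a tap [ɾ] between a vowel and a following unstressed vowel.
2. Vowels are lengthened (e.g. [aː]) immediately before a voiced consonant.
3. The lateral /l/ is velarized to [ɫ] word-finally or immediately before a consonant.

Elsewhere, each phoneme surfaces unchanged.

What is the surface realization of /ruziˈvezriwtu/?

[ruːziːˈveːzriːwtu]

/r/ stays [r].
Rule 2 applies to /u/ (between /r/ and /z/: before a voiced consonant) → [uː].
/z/ (between /u/ and /i/) is unaffected → [z].
/i/ (between /z/ and /v/): before a voiced consonant, so rule 2 applies → [iː].
/v/ (between /i/ and /e/): no rule targets it → [v].
/e/ — between /v/ and /z/, before a voiced consonant — surfaces as [eː] (rule 2).
/z/ — not in any rule's target class → [z].
/r/ (between /z/ and /i/): no rule targets it → [r].
/i/ — between /r/ and /w/, before a voiced consonant — surfaces as [iː] (rule 2).
/w/ (between /i/ and /t/): no rule targets it → [w].
/t/ (between /w/ and /u/) fails the environment for rule 1, so it stays [t].
/u/ (word-final) is in the target of rule 2 but the environment (before a voiced consonant) is not met → [u].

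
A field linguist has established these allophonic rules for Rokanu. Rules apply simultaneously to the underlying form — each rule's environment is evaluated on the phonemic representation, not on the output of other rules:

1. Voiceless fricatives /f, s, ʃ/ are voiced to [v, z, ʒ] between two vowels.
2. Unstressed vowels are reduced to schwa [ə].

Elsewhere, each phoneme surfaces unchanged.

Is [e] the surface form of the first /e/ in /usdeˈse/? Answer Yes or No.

/e/ (between /d/ and /s/) occurs in an unstressed syllable → [ə] by rule 2.
The actual realization is [ə], not [e].

No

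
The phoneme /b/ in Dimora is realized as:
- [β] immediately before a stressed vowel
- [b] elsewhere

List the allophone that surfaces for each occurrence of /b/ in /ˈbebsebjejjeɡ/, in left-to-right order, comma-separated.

[β], [b], [b]

Occurrence 1 (position 1): immediately before a stressed vowel → [β].
Occurrence 2 (position 3): no conditioning environment matches → elsewhere allophone [b].
Occurrence 3 (position 6): no conditioning environment matches → elsewhere allophone [b].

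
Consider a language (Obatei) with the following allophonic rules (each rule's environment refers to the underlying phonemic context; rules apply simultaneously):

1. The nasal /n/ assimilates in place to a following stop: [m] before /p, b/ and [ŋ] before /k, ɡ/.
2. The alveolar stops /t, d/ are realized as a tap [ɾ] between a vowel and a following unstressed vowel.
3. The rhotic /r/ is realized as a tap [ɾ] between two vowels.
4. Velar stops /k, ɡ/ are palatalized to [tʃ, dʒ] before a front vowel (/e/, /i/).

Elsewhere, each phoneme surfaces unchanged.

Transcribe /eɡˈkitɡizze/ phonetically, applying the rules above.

[eɡˈtʃitdʒizze]

/ɡ/ (between /e/ and /k/): rule 4 targets it, but not before a front vowel → unchanged [ɡ].
/k/ (between /ɡ/ and /i/) occurs before a front vowel → [tʃ] by rule 4.
/t/ (between /i/ and /ɡ/) fails the environment for rule 2, so it stays [t].
/ɡ/ (between /t/ and /i/): before a front vowel, so rule 4 applies → [dʒ].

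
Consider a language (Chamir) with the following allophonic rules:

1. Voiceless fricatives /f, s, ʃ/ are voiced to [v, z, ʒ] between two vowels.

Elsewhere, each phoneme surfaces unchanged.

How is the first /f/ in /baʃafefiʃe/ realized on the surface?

[v]

/f/ — between /a/ and /e/, between two vowels — surfaces as [v] (rule 1).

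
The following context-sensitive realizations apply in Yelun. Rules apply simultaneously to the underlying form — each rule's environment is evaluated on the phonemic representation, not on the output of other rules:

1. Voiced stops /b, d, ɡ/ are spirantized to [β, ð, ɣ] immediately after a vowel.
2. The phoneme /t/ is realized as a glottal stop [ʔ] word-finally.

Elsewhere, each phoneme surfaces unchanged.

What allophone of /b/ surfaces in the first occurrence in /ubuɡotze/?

[β]

/b/ meets the environment for rule 1 (immediately after a vowel) → [β].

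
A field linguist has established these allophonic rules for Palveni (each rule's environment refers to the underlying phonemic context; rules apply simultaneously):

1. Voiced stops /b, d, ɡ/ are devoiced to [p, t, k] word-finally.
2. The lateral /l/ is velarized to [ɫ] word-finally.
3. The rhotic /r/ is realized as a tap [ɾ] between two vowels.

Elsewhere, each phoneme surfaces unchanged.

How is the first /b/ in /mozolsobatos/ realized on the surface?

[b]

/b/ (between /o/ and /a/): rule 1 targets it, but not word-finally → unchanged [b].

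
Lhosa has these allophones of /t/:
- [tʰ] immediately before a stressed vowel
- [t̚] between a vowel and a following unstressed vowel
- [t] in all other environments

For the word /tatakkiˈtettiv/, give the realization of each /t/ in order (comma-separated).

Occurrence 1 (position 1): no conditioning environment matches → elsewhere allophone [t].
Occurrence 2 (position 3): between a vowel and a following unstressed vowel → [t̚].
Occurrence 3 (position 8): immediately before a stressed vowel → [tʰ].
Occurrence 4 (position 10): no conditioning environment matches → elsewhere allophone [t].
Occurrence 5 (position 11): no conditioning environment matches → elsewhere allophone [t].

[t], [t̚], [tʰ], [t], [t]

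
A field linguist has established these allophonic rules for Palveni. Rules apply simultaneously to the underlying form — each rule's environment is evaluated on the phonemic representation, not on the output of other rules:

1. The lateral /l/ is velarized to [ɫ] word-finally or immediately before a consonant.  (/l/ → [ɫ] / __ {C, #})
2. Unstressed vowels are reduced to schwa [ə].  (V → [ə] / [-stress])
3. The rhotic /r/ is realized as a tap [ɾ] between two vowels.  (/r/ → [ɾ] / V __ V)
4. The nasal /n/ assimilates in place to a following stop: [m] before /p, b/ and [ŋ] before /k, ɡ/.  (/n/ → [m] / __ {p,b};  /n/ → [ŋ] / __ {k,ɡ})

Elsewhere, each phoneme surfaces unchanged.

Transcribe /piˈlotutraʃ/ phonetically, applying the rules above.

/p/ stays [p].
/i/ — between /p/ and /l/, in an unstressed syllable — surfaces as [ə] (rule 2).
/l/ (between /i/ and /o/): rule 1 targets it, but not word-finally or immediately before a consonant → unchanged [l].
/o/ (between /l/ and /t/): rule 2 targets it, but not in an unstressed syllable → unchanged [o].
/t/ (between /o/ and /u/): no rule targets it → [t].
/u/ (between /t/ and /t/) occurs in an unstressed syllable → [ə] by rule 2.
/t/ stays [t].
/r/ (between /t/ and /a/) is in the target of rule 3 but the environment (between two vowels) is not met → [r].
/a/ (between /r/ and /ʃ/): in an unstressed syllable, so rule 2 applies → [ə].
/ʃ/ stays [ʃ].

[pəˈlotətrəʃ]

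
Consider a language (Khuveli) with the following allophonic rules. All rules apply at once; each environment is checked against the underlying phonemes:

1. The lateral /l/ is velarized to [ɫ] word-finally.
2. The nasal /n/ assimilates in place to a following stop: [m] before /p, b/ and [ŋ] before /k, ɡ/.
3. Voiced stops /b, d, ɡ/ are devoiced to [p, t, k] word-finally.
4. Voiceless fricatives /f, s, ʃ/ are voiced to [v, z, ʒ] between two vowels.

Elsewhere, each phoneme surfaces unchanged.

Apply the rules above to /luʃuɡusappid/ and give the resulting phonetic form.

/l/ (word-initial): rule 1 targets it, but not word-finally → unchanged [l].
/u/ stays [u].
Rule 4 applies to /ʃ/ (between /u/ and /u/: between two vowels) → [ʒ].
/u/ stays [u].
/ɡ/ (between /u/ and /u/): rule 3 targets it, but not word-finally → unchanged [ɡ].
/u/ — not in any rule's target class → [u].
/s/ meets the environment for rule 4 (between two vowels) → [z].
/a/ (between /s/ and /p/) is unaffected → [a].
/p/ (between /a/ and /p/) is unaffected → [p].
/p/ (between /p/ and /i/) is unaffected → [p].
/i/ (between /p/ and /d/) is unaffected → [i].
/d/ meets the environment for rule 3 (word-finally) → [t].

[luʒuɡuzappit]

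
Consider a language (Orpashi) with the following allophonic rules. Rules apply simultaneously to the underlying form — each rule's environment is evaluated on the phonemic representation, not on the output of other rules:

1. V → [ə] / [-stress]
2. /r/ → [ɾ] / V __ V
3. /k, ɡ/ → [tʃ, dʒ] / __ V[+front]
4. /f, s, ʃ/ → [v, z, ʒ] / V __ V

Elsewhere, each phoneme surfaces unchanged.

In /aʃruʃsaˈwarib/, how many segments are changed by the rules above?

5

Segments that undergo a rule: /a/ → [ə] (rule 1); /u/ → [ə] (rule 1); /a/ → [ə] (rule 1); /r/ → [ɾ] (rule 2); /i/ → [ə] (rule 1).
All other segments surface unchanged.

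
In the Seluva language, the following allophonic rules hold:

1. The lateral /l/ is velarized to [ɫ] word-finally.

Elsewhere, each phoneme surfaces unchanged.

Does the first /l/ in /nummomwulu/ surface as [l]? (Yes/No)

/l/ (between /u/ and /u/) fails the environment for rule 1, so it stays [l].
The actual realization is [l], which matches [l].

Yes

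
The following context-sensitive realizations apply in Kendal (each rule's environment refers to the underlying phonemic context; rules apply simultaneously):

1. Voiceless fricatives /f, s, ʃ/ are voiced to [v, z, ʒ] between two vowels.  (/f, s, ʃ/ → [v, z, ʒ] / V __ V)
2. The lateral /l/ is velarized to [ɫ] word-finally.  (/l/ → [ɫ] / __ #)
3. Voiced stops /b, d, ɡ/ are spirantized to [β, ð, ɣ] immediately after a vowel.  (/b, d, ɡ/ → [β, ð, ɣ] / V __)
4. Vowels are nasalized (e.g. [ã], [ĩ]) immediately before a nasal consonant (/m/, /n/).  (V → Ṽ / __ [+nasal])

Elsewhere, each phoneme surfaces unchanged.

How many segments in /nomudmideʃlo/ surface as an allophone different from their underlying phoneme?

3

Segments that undergo a rule: /o/ → [õ] (rule 4); /d/ → [ð] (rule 3); /d/ → [ð] (rule 3).
All other segments surface unchanged.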